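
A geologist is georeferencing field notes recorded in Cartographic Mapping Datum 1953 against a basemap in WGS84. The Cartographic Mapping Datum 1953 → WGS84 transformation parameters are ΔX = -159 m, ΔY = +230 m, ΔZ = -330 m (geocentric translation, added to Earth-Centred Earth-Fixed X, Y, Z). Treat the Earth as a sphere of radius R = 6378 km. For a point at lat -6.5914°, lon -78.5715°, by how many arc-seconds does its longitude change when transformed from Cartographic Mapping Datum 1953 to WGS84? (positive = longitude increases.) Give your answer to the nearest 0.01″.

sin φ = -0.114788, cos φ = 0.993390, sin λ = -0.980173, cos λ = 0.198145.
East component: ΔE = −sin λ·ΔX + cos λ·ΔY = −(-0.980173)(-159) + (0.198145)(230) = -110.27 m.
1° of latitude spans πR/180 = 111317 m; at latitude φ, 1° of longitude spans that × cos φ = 110581.3 m, so Δλ = -110.27 / 110581.3 × 3600 = -3.590″.

Δλ = -3.59″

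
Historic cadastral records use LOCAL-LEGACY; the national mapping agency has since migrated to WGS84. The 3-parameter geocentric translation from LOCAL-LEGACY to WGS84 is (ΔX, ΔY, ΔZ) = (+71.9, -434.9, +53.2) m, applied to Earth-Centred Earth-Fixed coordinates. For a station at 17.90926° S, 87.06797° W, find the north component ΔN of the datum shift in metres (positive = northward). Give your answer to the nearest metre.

The local north axis is (−sin φ cos λ, −sin φ sin λ, cos φ), giving ΔN = 1.131 + 133.561 + 50.622 = 185.31 m.

ΔN = 185 m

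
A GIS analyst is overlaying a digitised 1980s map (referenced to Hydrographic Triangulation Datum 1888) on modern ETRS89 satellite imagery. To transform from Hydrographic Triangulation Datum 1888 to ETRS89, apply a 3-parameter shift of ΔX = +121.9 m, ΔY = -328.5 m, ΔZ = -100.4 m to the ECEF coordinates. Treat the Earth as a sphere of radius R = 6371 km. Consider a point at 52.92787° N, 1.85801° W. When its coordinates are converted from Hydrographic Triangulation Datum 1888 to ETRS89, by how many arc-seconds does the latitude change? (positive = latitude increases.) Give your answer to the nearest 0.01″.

Δφ = -5.38″

sin φ = 0.797877, cos φ = 0.602820, sin λ = -0.032423, cos λ = 0.999474.
North component: ΔN = −sin φ cos λ·ΔX − sin φ sin λ·ΔY + cos φ·ΔZ = −(0.797877)(0.999474)(121.9) − (0.797877)(-0.032423)(-328.5) + (0.602820)(-100.4) = -166.23 m.
1° of latitude spans πR/180 = 111195 m, so Δφ = -166.23 / 111195 × 3600 = -5.382″.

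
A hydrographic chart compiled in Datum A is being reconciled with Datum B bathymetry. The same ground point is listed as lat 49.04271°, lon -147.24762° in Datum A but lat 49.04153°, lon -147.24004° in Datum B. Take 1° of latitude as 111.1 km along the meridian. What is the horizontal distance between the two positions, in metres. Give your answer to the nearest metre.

567 m

Δφ = 49.04153° − 49.04271° = -0.00118°; Δλ = -147.24004° − -147.24762° = +0.00758°.
ΔN = Δφ × 111100 = -131.1 m; ΔE = Δλ × 111100 × cos(49.04271°) = +0.00758 × 111100 × 0.655496 = 552.0 m.
Distance = √(ΔE² + ΔN²) = √(552.0² + (-131.1)²) = 567.4 m.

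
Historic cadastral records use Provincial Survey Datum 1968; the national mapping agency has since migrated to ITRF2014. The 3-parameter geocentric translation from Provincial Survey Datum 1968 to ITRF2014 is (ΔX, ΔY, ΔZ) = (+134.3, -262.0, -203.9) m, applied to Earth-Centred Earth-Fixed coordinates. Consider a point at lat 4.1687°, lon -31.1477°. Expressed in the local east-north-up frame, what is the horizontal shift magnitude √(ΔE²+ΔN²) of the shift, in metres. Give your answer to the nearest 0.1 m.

The local east axis at (φ, λ) is (−sin λ, cos λ, 0), so ΔE = −sin(-31.1477°)·134.3 + cos(-31.1477°)·(-262.0) = -154.76 m.
The local north axis is (−sin φ cos λ, −sin φ sin λ, cos φ), giving ΔN = -8.355 − 9.851 − 203.361 = -221.57 m.
Horizontal magnitude = √(ΔE² + ΔN²) = √((-154.76)² + (-221.57)²) = 270.27 m.

270.3 m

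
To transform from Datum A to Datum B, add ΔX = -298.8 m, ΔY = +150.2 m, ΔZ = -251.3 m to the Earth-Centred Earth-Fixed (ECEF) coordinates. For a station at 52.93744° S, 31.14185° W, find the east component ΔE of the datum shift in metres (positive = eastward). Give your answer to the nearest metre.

ΔE = -26 m

At φ = -52.93744°, λ = -31.14185°: sin φ = -0.797978, cos φ = 0.602687, sin λ = -0.517159, cos λ = 0.855890.
ΔE = −sin λ·ΔX + cos λ·ΔY = −(-0.517159)·(-298.8) + (0.855890)·(150.2) = -25.97 m.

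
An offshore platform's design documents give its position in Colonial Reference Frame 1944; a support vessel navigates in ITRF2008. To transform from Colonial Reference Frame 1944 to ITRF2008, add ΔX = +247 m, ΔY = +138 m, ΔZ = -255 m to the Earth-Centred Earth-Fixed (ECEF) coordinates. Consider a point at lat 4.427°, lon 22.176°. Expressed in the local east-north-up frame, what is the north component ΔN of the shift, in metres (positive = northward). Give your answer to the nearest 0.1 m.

At φ = 4.427°, λ = 22.176°: sin φ = 0.077189, cos φ = 0.997016, sin λ = 0.377453, cos λ = 0.926029.
ΔN = −sin φ cos λ·ΔX − sin φ sin λ·ΔY + cos φ·ΔZ = −(0.077189)(0.926029)(247) − (0.077189)(0.377453)(138) + (0.997016)(-255) = -275.92 m.

ΔN = -275.9 m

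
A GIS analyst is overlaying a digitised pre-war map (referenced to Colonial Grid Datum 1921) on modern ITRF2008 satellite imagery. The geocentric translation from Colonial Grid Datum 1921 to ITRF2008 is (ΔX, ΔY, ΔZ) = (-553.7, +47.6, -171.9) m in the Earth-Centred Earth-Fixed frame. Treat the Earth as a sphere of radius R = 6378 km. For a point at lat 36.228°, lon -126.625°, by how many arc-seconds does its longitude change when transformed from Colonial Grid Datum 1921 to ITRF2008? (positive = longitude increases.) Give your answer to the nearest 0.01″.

sin φ = 0.591000, cos φ = 0.806672, sin λ = -0.802557, cos λ = -0.596575.
East component: ΔE = −sin λ·ΔX + cos λ·ΔY = −(-0.802557)(-553.7) + (-0.596575)(47.6) = -472.77 m.
1° of latitude spans πR/180 = 111317 m; at latitude φ, 1° of longitude spans that × cos φ = 89796.3 m, so Δλ = -472.77 / 89796.3 × 3600 = -18.954″.

Δλ = -18.95″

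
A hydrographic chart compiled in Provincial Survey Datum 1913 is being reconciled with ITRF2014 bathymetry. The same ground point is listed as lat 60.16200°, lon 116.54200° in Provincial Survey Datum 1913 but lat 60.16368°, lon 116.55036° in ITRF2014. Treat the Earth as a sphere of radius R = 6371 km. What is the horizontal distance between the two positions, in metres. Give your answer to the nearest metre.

499 m

Δφ = 60.16368° − 60.16200° = +0.00168°; Δλ = 116.55036° − 116.54200° = +0.00836°.
1° along a meridian = πR/180 = 111195 m.
ΔN = Δφ × 111195 = 186.8 m; ΔE = Δλ × 111195 × cos(60.16200°) = +0.00836 × 111195 × 0.497549 = 462.5 m.
Distance = √(ΔE² + ΔN²) = √(462.5² + 186.8²) = 498.8 m.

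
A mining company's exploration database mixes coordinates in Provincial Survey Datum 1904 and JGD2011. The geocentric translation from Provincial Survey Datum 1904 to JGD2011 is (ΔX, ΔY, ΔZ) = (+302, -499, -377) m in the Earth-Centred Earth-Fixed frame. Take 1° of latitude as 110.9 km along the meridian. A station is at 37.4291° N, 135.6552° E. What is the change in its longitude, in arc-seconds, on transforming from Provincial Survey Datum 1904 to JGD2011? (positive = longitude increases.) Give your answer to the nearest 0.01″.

Δλ = 5.96″

sin φ = 0.607779, cos φ = 0.794106, sin λ = 0.698975, cos λ = -0.715146.
East component: ΔE = −sin λ·ΔX + cos λ·ΔY = −(0.698975)(302) + (-0.715146)(-499) = 145.77 m.
1° of latitude spans 110900 m; at latitude φ, 1° of longitude spans that × cos φ = 88066.4 m, so Δλ = 145.77 / 88066.4 × 3600 = 5.959″.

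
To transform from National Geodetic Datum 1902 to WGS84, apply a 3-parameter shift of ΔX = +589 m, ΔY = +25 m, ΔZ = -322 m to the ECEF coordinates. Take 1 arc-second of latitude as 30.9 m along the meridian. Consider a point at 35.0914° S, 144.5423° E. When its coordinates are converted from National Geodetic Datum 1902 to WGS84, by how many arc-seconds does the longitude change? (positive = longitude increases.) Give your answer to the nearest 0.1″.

sin φ = -0.574882, cos φ = 0.818236, sin λ = 0.580102, cos λ = -0.814544.
East component: ΔE = −sin λ·ΔX + cos λ·ΔY = −(0.580102)(589) + (-0.814544)(25) = -362.04 m.
1° of latitude spans 3600 × 30.90 = 111240 m; at latitude φ, 1° of longitude spans that × cos φ = 91020.6 m, so Δλ = -362.04 / 91020.6 × 3600 = -14.319″.

Δλ = -14.3″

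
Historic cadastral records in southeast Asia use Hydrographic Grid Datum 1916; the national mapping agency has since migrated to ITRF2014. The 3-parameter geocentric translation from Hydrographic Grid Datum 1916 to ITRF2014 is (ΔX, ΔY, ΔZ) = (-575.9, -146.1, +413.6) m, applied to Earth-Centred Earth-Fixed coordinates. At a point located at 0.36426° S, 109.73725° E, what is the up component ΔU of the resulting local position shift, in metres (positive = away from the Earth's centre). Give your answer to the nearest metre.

The local up (radial) axis is (cos φ cos λ, cos φ sin λ, sin φ), giving ΔU = 194.482 − 137.514 − 2.629 = 54.34 m.

ΔU = 54 m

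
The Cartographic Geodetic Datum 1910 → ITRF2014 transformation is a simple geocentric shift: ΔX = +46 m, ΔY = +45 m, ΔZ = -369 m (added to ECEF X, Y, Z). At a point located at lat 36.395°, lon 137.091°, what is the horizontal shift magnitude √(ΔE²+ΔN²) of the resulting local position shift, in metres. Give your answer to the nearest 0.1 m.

302.1 m

At φ = 36.395°, λ = 137.091°: sin φ = 0.593349, cos φ = 0.804946, sin λ = 0.680836, cos λ = -0.732436.
ΔE = −sin λ·ΔX + cos λ·ΔY = −(0.680836)·(46) + (-0.732436)·(45) = -64.28 m.
ΔN = −sin φ cos λ·ΔX − sin φ sin λ·ΔY + cos φ·ΔZ = −(0.593349)(-0.732436)(46) − (0.593349)(0.680836)(45) + (0.804946)(-369) = -295.21 m.
Horizontal magnitude = √(ΔE² + ΔN²) = √((-64.28)² + (-295.21)²) = 302.13 m.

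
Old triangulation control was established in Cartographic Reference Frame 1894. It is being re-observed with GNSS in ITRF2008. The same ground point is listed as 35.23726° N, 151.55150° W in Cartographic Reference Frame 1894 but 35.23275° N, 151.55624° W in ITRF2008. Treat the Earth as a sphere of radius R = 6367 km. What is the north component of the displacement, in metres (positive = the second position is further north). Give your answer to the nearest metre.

Δφ = 35.23275° − 35.23726° = -0.00451°; Δλ = -151.55624° − -151.55150° = -0.00474°.
1° along a meridian = πR/180 = 111125 m.
ΔN = Δφ × 111125 = -501.2 m; ΔE = Δλ × 111125 × cos(35.23726°) = -0.00474 × 111125 × 0.816770 = -430.2 m.

ΔN = -501 m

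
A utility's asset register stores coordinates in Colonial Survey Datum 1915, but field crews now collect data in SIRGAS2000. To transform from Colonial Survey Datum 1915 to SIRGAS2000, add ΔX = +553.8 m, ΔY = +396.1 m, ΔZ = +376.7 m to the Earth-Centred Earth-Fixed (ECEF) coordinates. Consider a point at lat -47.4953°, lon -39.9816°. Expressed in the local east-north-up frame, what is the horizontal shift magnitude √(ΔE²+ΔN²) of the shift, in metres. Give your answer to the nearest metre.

At φ = -47.4953°, λ = -39.9816°: sin φ = -0.737222, cos φ = 0.675651, sin λ = -0.642542, cos λ = 0.766251.
ΔE = −sin λ·ΔX + cos λ·ΔY = −(-0.642542)·(553.8) + (0.766251)·(396.1) = 659.35 m.
ΔN = −sin φ cos λ·ΔX − sin φ sin λ·ΔY + cos φ·ΔZ = −(-0.737222)(0.766251)(553.8) − (-0.737222)(-0.642542)(396.1) + (0.675651)(376.7) = 379.73 m.
Horizontal magnitude = √(ΔE² + ΔN²) = √(659.35² + 379.73²) = 760.88 m.

761 m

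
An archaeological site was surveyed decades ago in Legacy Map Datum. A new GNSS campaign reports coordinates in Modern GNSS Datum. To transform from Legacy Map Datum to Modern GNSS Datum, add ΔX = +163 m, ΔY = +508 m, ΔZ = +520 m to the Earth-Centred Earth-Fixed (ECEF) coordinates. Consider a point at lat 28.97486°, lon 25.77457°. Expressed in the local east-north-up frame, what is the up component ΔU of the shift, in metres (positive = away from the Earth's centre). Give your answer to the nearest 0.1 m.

At φ = 28.97486°, λ = 25.77457°: sin φ = 0.484426, cos φ = 0.874832, sin λ = 0.434831, cos λ = 0.900512.
ΔU = cos φ cos λ·ΔX + cos φ sin λ·ΔY + sin φ·ΔZ = (0.874832)(0.900512)(163) + (0.874832)(0.434831)(508) + (0.484426)(520) = 573.56 m.

ΔU = 573.6 m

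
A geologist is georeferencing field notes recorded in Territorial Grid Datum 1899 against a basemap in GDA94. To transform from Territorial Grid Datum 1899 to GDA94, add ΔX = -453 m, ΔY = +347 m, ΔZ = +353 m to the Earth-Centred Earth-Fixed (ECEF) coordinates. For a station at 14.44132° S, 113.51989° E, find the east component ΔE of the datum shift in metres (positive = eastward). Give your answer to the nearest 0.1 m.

At φ = -14.44132°, λ = 113.51989°: sin φ = -0.249388, cos φ = 0.968404, sin λ = 0.916922, cos λ = -0.399067.
ΔE = −sin λ·ΔX + cos λ·ΔY = −(0.916922)·(-453) + (-0.399067)·(347) = 276.89 m.

ΔE = 276.9 m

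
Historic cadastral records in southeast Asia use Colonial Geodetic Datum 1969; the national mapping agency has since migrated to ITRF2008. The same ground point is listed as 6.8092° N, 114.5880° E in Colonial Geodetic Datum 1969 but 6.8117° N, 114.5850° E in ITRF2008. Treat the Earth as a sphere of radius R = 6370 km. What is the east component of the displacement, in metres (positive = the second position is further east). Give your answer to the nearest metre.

Δφ = 6.8117° − 6.8092° = +0.0025°; Δλ = 114.5850° − 114.5880° = -0.0030°.
1° along a meridian = πR/180 = 111177 m.
ΔN = Δφ × 111177 = 277.9 m; ΔE = Δλ × 111177 × cos(6.8092°) = -0.0030 × 111177 × 0.992946 = -331.2 m.

ΔE = -331 m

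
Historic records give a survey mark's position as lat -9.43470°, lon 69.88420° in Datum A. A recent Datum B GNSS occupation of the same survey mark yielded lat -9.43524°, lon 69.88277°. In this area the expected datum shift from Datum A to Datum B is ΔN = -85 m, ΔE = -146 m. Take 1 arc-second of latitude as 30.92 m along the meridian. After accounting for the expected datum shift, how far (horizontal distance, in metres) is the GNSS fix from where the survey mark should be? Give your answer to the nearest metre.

27 m

Observed coordinate differences: Δφ = -0.00054°, Δλ = -0.00143°.
Converting to metres (1° lat = 111312 m, cos φ = 0.986473): observed ΔN = -60.1 m, observed ΔE = -157.0 m.
Subtracting the expected shift leaves a residual of -60.1 − (-85) = 24.9 m north and -157.0 − (-146) = -11.0 m east.
Residual distance = √(24.9² + (-11.0)²) = 27.2 m.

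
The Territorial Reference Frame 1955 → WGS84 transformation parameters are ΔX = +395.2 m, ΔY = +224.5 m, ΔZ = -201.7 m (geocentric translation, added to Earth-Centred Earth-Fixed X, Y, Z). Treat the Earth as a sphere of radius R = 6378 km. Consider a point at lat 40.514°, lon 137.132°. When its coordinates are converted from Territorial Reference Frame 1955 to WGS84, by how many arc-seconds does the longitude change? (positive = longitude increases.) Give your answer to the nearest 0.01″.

sin φ = 0.649634, cos φ = 0.760247, sin λ = 0.680312, cos λ = -0.732923.
East component: ΔE = −sin λ·ΔX + cos λ·ΔY = −(0.680312)(395.2) + (-0.732923)(224.5) = -433.40 m.
1° of latitude spans πR/180 = 111317 m; at latitude φ, 1° of longitude spans that × cos φ = 84628.5 m, so Δλ = -433.40 / 84628.5 × 3600 = -18.436″.

Δλ = -18.44″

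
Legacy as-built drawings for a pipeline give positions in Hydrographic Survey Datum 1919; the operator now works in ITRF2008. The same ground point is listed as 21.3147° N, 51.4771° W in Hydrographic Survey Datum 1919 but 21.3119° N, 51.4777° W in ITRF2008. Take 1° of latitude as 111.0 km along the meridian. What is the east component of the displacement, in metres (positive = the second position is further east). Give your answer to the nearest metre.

ΔE = -62 m

Δφ = 21.3119° − 21.3147° = -0.0028°; Δλ = -51.4777° − -51.4771° = -0.0006°.
ΔN = Δφ × 111000 = -310.8 m; ΔE = Δλ × 111000 × cos(21.3147°) = -0.0006 × 111000 × 0.931598 = -62.0 m.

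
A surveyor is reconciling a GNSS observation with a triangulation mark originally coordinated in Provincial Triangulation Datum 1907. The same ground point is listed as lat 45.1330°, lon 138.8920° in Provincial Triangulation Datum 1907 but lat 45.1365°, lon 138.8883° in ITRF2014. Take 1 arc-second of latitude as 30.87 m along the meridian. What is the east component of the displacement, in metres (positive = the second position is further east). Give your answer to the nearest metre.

Δφ = 45.1365° − 45.1330° = +0.0035°; Δλ = 138.8883° − 138.8920° = -0.0037°.
1° of latitude = 3600 × 30.87 = 111132 m.
ΔN = Δφ × 111132 = 389.0 m; ΔE = Δλ × 111132 × cos(45.1330°) = -0.0037 × 111132 × 0.705463 = -290.1 m.

ΔE = -290 m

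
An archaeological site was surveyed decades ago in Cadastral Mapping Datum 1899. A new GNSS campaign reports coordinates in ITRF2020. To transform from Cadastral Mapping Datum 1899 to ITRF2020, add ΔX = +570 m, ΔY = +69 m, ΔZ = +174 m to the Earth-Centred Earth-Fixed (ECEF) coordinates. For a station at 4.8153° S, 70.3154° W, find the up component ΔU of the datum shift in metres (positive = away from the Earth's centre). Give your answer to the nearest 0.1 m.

The local up (radial) axis is (cos φ cos λ, cos φ sin λ, sin φ), giving ΔU = 191.322 − 64.738 − 14.606 = 111.98 m.

ΔU = 112.0 m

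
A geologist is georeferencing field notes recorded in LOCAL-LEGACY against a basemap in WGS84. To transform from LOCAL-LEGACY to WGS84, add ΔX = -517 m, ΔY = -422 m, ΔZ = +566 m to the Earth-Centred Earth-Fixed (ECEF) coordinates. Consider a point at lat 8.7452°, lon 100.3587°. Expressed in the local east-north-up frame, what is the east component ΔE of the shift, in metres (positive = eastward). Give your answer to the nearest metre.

ΔE = 584 m

The local east axis at (φ, λ) is (−sin λ, cos λ, 0), so ΔE = −sin(100.3587°)·(-517) + cos(100.3587°)·(-422) = 584.45 m.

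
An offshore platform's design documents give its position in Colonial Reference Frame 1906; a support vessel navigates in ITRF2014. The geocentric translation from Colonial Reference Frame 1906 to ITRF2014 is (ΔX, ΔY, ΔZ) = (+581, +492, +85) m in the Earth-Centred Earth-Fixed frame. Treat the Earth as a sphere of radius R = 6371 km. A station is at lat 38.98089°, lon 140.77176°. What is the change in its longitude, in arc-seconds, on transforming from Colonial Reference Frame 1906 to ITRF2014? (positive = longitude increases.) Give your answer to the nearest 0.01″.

Δλ = -31.18″

sin φ = 0.629061, cos φ = 0.777356, sin λ = 0.632411, cos λ = -0.774633.
East component: ΔE = −sin λ·ΔX + cos λ·ΔY = −(0.632411)(581) + (-0.774633)(492) = -748.55 m.
1° of latitude spans πR/180 = 111195 m; at latitude φ, 1° of longitude spans that × cos φ = 86438.0 m, so Δλ = -748.55 / 86438.0 × 3600 = -31.176″.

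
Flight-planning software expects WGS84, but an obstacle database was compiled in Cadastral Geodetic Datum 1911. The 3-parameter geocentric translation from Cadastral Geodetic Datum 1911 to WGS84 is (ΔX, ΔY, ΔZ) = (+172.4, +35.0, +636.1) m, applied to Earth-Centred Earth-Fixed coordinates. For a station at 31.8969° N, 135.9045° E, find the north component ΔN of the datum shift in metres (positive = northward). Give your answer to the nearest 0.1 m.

The local north axis is (−sin φ cos λ, −sin φ sin λ, cos φ), giving ΔN = 65.423 − 12.869 + 540.049 = 592.60 m.

ΔN = 592.6 m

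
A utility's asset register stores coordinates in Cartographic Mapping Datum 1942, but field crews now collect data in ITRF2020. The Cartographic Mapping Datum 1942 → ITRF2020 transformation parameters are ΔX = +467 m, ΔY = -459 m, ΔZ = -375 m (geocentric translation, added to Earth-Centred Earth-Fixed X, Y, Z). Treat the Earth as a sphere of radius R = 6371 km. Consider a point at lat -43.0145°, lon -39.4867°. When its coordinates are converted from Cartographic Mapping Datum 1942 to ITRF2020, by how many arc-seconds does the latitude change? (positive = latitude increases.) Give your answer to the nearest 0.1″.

sin φ = -0.682183, cos φ = 0.731181, sin λ = -0.635899, cos λ = 0.771772.
North component: ΔN = −sin φ cos λ·ΔX − sin φ sin λ·ΔY + cos φ·ΔZ = −(-0.682183)(0.771772)(467) − (-0.682183)(-0.635899)(-459) + (0.731181)(-375) = 170.79 m.
1° of latitude spans πR/180 = 111195 m, so Δφ = 170.79 / 111195 × 3600 = 5.529″.

Δφ = 5.5″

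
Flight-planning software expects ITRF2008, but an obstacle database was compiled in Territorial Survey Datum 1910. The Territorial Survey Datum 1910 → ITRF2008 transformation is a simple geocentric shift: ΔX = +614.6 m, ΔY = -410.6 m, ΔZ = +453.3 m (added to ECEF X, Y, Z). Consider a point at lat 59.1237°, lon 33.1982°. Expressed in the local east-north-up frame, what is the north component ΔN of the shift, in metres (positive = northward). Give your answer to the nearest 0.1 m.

ΔN = -15.8 m

The local north axis is (−sin φ cos λ, −sin φ sin λ, cos φ), giving ΔN = -441.400 + 192.957 + 232.627 = -15.82 m.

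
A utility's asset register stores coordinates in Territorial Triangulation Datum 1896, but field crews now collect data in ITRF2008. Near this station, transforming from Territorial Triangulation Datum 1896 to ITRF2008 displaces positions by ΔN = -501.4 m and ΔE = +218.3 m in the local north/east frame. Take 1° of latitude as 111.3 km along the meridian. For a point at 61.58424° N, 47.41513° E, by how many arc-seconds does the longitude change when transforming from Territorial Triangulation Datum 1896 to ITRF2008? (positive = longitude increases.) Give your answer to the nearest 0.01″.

At latitude 61.58424°, cos φ = 0.475866.
1° of longitude at this latitude = 111.3 × cos φ = 52.96 km, so Δλ = 218.3 / 52963.9 = 0.0041217° = 14.838″.

Δλ = 14.84″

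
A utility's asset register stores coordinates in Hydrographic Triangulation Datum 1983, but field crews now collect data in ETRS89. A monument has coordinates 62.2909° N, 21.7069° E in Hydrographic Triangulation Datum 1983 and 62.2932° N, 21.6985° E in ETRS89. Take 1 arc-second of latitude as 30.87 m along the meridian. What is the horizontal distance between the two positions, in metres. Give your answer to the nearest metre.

Δφ = 62.2932° − 62.2909° = +0.0023°; Δλ = 21.6985° − 21.7069° = -0.0084°.
1° of latitude = 3600 × 30.87 = 111132 m.
ΔN = Δφ × 111132 = 255.6 m; ΔE = Δλ × 111132 × cos(62.2909°) = -0.0084 × 111132 × 0.464983 = -434.1 m.
Distance = √(ΔE² + ΔN²) = √((-434.1)² + 255.6²) = 503.7 m.

504 m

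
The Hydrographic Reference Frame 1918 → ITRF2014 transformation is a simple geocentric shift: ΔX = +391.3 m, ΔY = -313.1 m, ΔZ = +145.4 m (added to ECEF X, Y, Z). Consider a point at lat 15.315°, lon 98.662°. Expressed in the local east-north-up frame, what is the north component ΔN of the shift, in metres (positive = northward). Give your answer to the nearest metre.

ΔN = 238 m

At φ = 15.315°, λ = 98.662°: sin φ = 0.264126, cos φ = 0.964488, sin λ = 0.988594, cos λ = -0.150605.
ΔN = −sin φ cos λ·ΔX − sin φ sin λ·ΔY + cos φ·ΔZ = −(0.264126)(-0.150605)(391.3) − (0.264126)(0.988594)(-313.1) + (0.964488)(145.4) = 237.56 m.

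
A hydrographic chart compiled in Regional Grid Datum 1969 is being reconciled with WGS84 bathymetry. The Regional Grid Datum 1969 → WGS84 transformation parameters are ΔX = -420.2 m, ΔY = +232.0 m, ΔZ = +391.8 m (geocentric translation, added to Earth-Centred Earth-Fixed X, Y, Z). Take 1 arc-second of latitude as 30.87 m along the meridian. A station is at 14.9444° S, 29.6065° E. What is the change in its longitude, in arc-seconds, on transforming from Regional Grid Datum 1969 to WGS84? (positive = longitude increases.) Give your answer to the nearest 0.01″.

Δλ = 13.72″

sin φ = -0.257882, cos φ = 0.966177, sin λ = 0.494041, cos λ = 0.869439.
East component: ΔE = −sin λ·ΔX + cos λ·ΔY = −(0.494041)(-420.2) + (0.869439)(232.0) = 409.31 m.
1° of latitude spans 3600 × 30.87 = 111132 m; at latitude φ, 1° of longitude spans that × cos φ = 107373.1 m, so Δλ = 409.31 / 107373.1 × 3600 = 13.723″.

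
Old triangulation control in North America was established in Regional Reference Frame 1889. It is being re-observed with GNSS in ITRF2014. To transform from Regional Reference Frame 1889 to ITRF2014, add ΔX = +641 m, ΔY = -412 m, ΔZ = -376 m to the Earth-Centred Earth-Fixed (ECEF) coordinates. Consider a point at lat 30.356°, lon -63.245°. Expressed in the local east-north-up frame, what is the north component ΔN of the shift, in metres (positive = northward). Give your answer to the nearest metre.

At φ = 30.356°, λ = -63.245°: sin φ = 0.505371, cos φ = 0.862902, sin λ = -0.892940, cos λ = 0.450176.
ΔN = −sin φ cos λ·ΔX − sin φ sin λ·ΔY + cos φ·ΔZ = −(0.505371)(0.450176)(641) − (0.505371)(-0.892940)(-412) + (0.862902)(-376) = -656.20 m.

ΔN = -656 m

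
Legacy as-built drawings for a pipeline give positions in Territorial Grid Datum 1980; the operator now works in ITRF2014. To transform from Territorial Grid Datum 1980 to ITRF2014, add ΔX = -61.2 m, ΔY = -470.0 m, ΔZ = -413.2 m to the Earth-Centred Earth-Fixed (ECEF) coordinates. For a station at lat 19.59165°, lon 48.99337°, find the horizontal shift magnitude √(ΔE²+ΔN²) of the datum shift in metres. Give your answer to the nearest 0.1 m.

367.1 m

At φ = 19.59165°, λ = 48.99337°: sin φ = 0.335314, cos φ = 0.942106, sin λ = 0.754634, cos λ = 0.656146.
ΔE = −sin λ·ΔX + cos λ·ΔY = −(0.754634)·(-61.2) + (0.656146)·(-470.0) = -262.21 m.
ΔN = −sin φ cos λ·ΔX − sin φ sin λ·ΔY + cos φ·ΔZ = −(0.335314)(0.656146)(-61.2) − (0.335314)(0.754634)(-470.0) + (0.942106)(-413.2) = -256.88 m.
Horizontal magnitude = √(ΔE² + ΔN²) = √((-262.21)² + (-256.88)²) = 367.07 m.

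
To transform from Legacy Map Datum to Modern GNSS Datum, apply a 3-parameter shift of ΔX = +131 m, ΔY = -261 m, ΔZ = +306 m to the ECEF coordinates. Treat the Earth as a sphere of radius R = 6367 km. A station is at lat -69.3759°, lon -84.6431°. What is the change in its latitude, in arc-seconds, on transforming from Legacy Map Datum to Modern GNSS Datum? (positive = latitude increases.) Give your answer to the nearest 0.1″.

Δφ = 11.7″

sin φ = -0.935911, cos φ = 0.352235, sin λ = -0.995632, cos λ = 0.093359.
North component: ΔN = −sin φ cos λ·ΔX − sin φ sin λ·ΔY + cos φ·ΔZ = −(-0.935911)(0.093359)(131) − (-0.935911)(-0.995632)(-261) + (0.352235)(306) = 362.44 m.
1° of latitude spans πR/180 = 111125 m, so Δφ = 362.44 / 111125 × 3600 = 11.741″.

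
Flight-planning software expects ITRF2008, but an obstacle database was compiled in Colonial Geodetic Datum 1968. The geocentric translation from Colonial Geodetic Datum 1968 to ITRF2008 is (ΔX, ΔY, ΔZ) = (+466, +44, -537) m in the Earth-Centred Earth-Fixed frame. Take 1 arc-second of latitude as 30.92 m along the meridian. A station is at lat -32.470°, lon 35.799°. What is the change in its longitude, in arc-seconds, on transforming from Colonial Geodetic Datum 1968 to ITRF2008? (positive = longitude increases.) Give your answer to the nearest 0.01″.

Δλ = -9.08″

sin φ = -0.536858, cos φ = 0.843673, sin λ = 0.584944, cos λ = 0.811074.
East component: ΔE = −sin λ·ΔX + cos λ·ΔY = −(0.584944)(466) + (0.811074)(44) = -236.90 m.
1° of latitude spans 3600 × 30.92 = 111312 m; at latitude φ, 1° of longitude spans that × cos φ = 93910.9 m, so Δλ = -236.90 / 93910.9 × 3600 = -9.081″.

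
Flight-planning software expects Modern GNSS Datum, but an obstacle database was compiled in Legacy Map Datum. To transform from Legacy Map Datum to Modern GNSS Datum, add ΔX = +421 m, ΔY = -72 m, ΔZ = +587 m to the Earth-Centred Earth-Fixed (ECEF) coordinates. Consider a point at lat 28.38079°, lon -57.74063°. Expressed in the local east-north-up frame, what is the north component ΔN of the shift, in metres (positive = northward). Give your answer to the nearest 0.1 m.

At φ = 28.38079°, λ = -57.74063°: sin φ = 0.475329, cos φ = 0.879808, sin λ = -0.845641, cos λ = 0.533753.
ΔN = −sin φ cos λ·ΔX − sin φ sin λ·ΔY + cos φ·ΔZ = −(0.475329)(0.533753)(421) − (0.475329)(-0.845641)(-72) + (0.879808)(587) = 380.70 m.

ΔN = 380.7 m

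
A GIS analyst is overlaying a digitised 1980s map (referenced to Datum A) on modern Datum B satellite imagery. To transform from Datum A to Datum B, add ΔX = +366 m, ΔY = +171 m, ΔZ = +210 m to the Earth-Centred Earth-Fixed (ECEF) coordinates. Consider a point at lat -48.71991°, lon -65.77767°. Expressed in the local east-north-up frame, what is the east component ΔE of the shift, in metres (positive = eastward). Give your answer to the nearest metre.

The local east axis at (φ, λ) is (−sin λ, cos λ, 0), so ΔE = −sin(-65.77767°)·366 + cos(-65.77767°)·171 = 403.94 m.

ΔE = 404 m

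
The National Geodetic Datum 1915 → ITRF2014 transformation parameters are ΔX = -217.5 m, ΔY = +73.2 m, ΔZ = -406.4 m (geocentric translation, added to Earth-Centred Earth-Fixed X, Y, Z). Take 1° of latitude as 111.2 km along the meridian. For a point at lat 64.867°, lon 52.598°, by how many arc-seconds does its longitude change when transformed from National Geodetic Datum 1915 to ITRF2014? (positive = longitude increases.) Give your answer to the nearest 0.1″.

Δλ = 16.6″

sin φ = 0.905324, cos φ = 0.424721, sin λ = 0.794393, cos λ = 0.607404.
East component: ΔE = −sin λ·ΔX + cos λ·ΔY = −(0.794393)(-217.5) + (0.607404)(73.2) = 217.24 m.
1° of latitude spans 111200 m; at latitude φ, 1° of longitude spans that × cos φ = 47229.0 m, so Δλ = 217.24 / 47229.0 × 3600 = 16.559″.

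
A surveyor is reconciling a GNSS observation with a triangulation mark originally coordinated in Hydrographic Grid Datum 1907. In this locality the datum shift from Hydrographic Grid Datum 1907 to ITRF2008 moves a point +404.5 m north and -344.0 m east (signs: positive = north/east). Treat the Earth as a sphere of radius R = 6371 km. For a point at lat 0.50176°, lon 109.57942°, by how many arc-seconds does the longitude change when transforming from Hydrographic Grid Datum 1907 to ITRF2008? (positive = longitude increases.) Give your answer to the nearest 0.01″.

Δλ = -11.14″

At latitude 0.50176°, cos φ = 0.999962.
One radian of longitude at latitude φ spans R cos φ, so Δλ = ΔE / (R cos φ) = -344.0 / (6371000 × 0.999962) = -5.3997e-05 rad = -11.138″.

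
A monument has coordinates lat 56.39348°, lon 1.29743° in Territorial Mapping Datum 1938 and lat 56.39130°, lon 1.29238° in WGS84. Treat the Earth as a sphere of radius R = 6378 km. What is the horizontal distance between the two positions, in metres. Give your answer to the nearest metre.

395 m

Δφ = 56.39130° − 56.39348° = -0.00218°; Δλ = 1.29238° − 1.29743° = -0.00505°.
1° along a meridian = πR/180 = 111317 m.
ΔN = Δφ × 111317 = -242.7 m; ΔE = Δλ × 111317 × cos(56.39348°) = -0.00505 × 111317 × 0.553486 = -311.1 m.
Distance = √(ΔE² + ΔN²) = √((-311.1)² + (-242.7)²) = 394.6 m.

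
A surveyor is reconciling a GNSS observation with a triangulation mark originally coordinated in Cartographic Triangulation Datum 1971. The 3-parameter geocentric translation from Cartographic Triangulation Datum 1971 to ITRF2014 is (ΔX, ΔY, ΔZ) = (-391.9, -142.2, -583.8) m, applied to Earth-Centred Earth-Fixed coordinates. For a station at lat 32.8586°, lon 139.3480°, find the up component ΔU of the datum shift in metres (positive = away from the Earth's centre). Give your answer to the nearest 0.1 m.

ΔU = -144.8 m

The local up (radial) axis is (cos φ cos λ, cos φ sin λ, sin φ), giving ΔU = 249.758 − 77.817 − 316.751 = -144.81 m.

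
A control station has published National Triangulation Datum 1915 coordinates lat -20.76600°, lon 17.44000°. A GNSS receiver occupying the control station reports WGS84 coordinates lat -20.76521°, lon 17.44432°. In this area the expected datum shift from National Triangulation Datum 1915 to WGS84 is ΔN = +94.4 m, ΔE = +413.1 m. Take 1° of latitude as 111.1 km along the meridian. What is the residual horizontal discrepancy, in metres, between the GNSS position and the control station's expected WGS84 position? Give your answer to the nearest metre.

36 m

Observed coordinate differences: Δφ = +0.00079°, Δλ = +0.00432°.
Converting to metres (1° lat = 111100 m, cos φ = 0.935036): observed ΔN = 87.8 m, observed ΔE = 448.8 m.
Subtracting the expected shift leaves a residual of 87.8 − (94.4) = -6.6 m north and 448.8 − (413.1) = 35.7 m east.
Residual distance = √((-6.6)² + 35.7²) = 36.3 m.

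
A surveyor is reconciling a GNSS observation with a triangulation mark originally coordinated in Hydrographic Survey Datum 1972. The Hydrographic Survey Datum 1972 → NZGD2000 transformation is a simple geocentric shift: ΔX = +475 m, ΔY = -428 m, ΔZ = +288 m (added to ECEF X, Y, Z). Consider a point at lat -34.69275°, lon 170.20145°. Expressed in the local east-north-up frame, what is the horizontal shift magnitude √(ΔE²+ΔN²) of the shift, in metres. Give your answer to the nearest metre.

348 m

The local east axis at (φ, λ) is (−sin λ, cos λ, 0), so ΔE = −sin(170.20145°)·475 + cos(170.20145°)·(-428) = 340.92 m.
The local north axis is (−sin φ cos λ, −sin φ sin λ, cos φ), giving ΔN = -266.414 − 41.458 + 236.798 = -71.07 m.
Horizontal magnitude = √(ΔE² + ΔN²) = √(340.92² + (-71.07)²) = 348.25 m.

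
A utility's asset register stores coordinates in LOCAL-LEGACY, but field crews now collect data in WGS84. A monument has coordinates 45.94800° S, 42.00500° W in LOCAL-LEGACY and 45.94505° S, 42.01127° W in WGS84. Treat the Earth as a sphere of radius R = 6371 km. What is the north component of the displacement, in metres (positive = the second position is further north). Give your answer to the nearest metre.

Δφ = -45.94505° − -45.94800° = +0.00295°; Δλ = -42.01127° − -42.00500° = -0.00627°.
1° along a meridian = πR/180 = 111195 m.
ΔN = Δφ × 111195 = 328.0 m; ΔE = Δλ × 111195 × cos(-45.94800°) = -0.00627 × 111195 × 0.695311 = -484.8 m.

ΔN = 328 m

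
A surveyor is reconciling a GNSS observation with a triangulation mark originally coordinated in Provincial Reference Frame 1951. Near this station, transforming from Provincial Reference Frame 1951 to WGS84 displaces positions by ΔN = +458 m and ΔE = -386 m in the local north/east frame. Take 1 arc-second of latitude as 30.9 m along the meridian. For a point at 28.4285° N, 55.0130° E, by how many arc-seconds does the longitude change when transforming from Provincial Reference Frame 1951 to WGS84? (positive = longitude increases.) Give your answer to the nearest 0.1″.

Δλ = -14.2″

At latitude 28.4285°, cos φ = 0.879412.
1″ of longitude at this latitude = 30.90 × cos φ = 27.1738 m, so Δλ = -386.0 / 27.1738 = -14.205″.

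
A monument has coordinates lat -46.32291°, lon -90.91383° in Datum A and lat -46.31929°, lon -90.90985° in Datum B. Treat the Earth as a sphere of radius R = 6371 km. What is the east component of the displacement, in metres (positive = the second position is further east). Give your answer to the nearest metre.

ΔE = 306 m

Δφ = -46.31929° − -46.32291° = +0.00362°; Δλ = -90.90985° − -90.91383° = +0.00398°.
1° along a meridian = πR/180 = 111195 m.
ΔN = Δφ × 111195 = 402.5 m; ΔE = Δλ × 111195 × cos(-46.32291°) = +0.00398 × 111195 × 0.690593 = 305.6 m.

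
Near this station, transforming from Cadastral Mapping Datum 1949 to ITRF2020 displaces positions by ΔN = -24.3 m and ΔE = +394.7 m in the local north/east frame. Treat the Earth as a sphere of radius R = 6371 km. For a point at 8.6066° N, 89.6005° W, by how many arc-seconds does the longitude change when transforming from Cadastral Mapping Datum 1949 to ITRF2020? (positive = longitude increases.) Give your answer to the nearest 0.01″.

At latitude 8.6066°, cos φ = 0.988739.
One radian of longitude at latitude φ spans R cos φ, so Δλ = ΔE / (R cos φ) = 394.7 / (6371000 × 0.988739) = 6.2658e-05 rad = 12.924″.

Δλ = 12.92″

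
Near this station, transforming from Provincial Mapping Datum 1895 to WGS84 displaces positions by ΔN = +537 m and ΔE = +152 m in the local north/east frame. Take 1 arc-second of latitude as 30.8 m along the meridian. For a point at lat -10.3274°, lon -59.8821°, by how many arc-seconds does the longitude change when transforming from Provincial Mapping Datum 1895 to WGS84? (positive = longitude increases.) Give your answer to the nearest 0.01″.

At latitude -10.3274°, cos φ = 0.983799.
1″ of longitude at this latitude = 30.80 × cos φ = 30.3010 m, so Δλ = 152.0 / 30.3010 = 5.016″.

Δλ = 5.02″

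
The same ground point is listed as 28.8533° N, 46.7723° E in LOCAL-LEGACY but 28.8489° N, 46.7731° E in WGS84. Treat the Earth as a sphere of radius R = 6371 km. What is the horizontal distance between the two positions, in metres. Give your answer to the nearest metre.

Δφ = 28.8489° − 28.8533° = -0.0044°; Δλ = 46.7731° − 46.7723° = +0.0008°.
1° along a meridian = πR/180 = 111195 m.
ΔN = Δφ × 111195 = -489.3 m; ΔE = Δλ × 111195 × cos(28.8533°) = +0.0008 × 111195 × 0.875858 = 77.9 m.
Distance = √(ΔE² + ΔN²) = √(77.9² + (-489.3)²) = 495.4 m.

495 m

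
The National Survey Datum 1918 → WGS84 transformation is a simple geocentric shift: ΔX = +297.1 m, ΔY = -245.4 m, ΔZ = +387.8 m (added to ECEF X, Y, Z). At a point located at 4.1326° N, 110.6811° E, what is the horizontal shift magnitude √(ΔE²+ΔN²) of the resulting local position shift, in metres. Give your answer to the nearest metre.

453 m

At φ = 4.1326°, λ = 110.6811°: sin φ = 0.072065, cos φ = 0.997400, sin λ = 0.935561, cos λ = -0.353166.
ΔE = −sin λ·ΔX + cos λ·ΔY = −(0.935561)·(297.1) + (-0.353166)·(-245.4) = -191.29 m.
ΔN = −sin φ cos λ·ΔX − sin φ sin λ·ΔY + cos φ·ΔZ = −(0.072065)(-0.353166)(297.1) − (0.072065)(0.935561)(-245.4) + (0.997400)(387.8) = 410.90 m.
Horizontal magnitude = √(ΔE² + ΔN²) = √((-191.29)² + 410.90²) = 453.24 m.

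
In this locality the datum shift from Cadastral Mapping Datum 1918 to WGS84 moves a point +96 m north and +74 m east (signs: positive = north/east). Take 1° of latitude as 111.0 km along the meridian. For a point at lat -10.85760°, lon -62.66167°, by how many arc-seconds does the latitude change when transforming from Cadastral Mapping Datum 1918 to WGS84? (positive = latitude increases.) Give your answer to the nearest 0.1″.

Δφ = 3.1″

1° of latitude = 111.0 km, so Δφ = 96.0 / 111000 = 0.0008649° = 3.114″.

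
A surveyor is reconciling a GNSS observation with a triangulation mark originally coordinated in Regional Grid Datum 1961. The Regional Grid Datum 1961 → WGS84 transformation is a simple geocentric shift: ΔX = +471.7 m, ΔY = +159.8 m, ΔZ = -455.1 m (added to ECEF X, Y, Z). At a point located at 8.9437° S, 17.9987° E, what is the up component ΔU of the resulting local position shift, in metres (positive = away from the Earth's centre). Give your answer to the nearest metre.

ΔU = 563 m

At φ = -8.9437°, λ = 17.9987°: sin φ = -0.155464, cos φ = 0.987842, sin λ = 0.308995, cos λ = 0.951064.
ΔU = cos φ cos λ·ΔX + cos φ sin λ·ΔY + sin φ·ΔZ = (0.987842)(0.951064)(471.7) + (0.987842)(0.308995)(159.8) + (-0.155464)(-455.1) = 562.69 m.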